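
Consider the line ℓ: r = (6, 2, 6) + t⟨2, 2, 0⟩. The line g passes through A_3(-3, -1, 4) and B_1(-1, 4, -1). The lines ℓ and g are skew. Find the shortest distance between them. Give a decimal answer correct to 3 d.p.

3.125

A direction vector for g is B_1 − A_3 = (2, 5, -5).
Common perpendicular direction n = (2, 2, 0) × (2, 5, -5) = (-10, 10, 6).
With w = (-3, -1, 4) − (6, 2, 6) = (-9, -3, -2), w · n = 48.
Distance = |w · n| / |n| = |48| / √236 ≈ 3.125.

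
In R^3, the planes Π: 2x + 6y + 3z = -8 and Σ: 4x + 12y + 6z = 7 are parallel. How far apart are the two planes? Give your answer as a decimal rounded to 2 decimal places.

Rescale Σ by 1/2: 2x + 6y + 3z = 7/2. Then distance = |-8 − (7/2)| / √49 ≈ 1.64.

1.64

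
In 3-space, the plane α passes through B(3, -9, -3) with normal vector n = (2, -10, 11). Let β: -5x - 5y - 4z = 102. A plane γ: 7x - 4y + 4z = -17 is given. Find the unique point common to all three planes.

(-7, -11, -3)

α: n·r = n·B gives 2x - 10y + 11z = 63.
Solving the 3×3 linear system 2x - 10y + 11z = 63, -5x - 5y - 4z = 102, 7x - 4y + 4z = -17 (e.g. by elimination or Cramer's rule, determinant = 613) gives (-7, -11, -3).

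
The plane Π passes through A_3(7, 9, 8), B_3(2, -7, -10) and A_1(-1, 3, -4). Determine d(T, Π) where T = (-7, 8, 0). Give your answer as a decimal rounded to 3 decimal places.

A_3B_3 = (-5, -16, -18), A_3A_1 = (-8, -6, -12); a normal to Π is A_3B_3 × A_3A_1 = (84, 84, -98).
Using A_3: Π has equation 84x + 84y - 98z = 560.
n·T − d = (84)·(-7) + (84)·(8) + (-98)·(0) − 560 = -476; |n| = √23716.
Distance = |-476| / √23716 = 476/√23716 ≈ 3.091.

3.091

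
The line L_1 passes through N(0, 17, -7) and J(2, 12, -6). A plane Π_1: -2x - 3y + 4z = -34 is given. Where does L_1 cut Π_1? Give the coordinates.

(6, 2, -4)

A direction vector for L_1 is J − N = (2, -5, 1).
Substitute r = (0, 17, -7) + t(2, -5, 1) into the plane: -79 + 15t = -34, so t = 3.
Intersection: (0, 17, -7) + 3·(2, -5, 1) = (6, 2, -4).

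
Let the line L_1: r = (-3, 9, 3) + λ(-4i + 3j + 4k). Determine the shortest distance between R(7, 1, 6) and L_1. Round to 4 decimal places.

Taking (-3, 9, 3) on L_1 with direction v = (-4, 3, 4): w = R − (-3, 9, 3) = (10, -8, 3), and w × v = (-41, -52, -2).
Distance = |w × v| / |v| = √4389 / √41 ≈ 10.3464.

10.3464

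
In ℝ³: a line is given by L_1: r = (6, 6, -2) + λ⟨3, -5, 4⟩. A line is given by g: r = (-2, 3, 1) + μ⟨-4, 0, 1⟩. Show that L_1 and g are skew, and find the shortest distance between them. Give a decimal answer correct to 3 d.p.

Common perpendicular direction n = (3, -5, 4) × (-4, 0, 1) = (-5, -19, -20).
With w = (-2, 3, 1) − (6, 6, -2) = (-8, -3, 3), w · n = 37.
Since n ≠ 0 the lines are not parallel, and w · n = 37 ≠ 0 so they do not intersect; hence they are skew.
Distance = |w · n| / |n| = |37| / √786 ≈ 1.320.

1.320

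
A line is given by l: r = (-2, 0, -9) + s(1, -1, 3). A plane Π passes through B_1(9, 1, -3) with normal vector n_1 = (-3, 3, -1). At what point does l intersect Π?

(2, -4, 3)

Π: n_1·r = n_1·B_1 gives -3x + 3y - z = -21.
Substitute r = (-2, 0, -9) + t(1, -1, 3) into the plane: 15 + (-9)t = -21, so t = 4.
Intersection: (-2, 0, -9) + 4·(1, -1, 3) = (2, -4, 3).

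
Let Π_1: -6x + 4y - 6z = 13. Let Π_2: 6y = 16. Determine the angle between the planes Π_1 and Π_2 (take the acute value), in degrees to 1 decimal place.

64.8

cos θ = |n₁·n₂| / (|n₁||n₂|) = |24| / (√88 · √36).
θ = arccos(0.42640) ≈ 64.8°.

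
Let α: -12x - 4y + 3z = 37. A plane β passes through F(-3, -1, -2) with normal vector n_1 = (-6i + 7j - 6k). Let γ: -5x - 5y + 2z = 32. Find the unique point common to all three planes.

β: n_1·r = n_1·F gives -6x + 7y - 6z = 23.
Solving the 3×3 linear system -12x - 4y + 3z = 37, -6x + 7y - 6z = 23, -5x - 5y + 2z = 32 (e.g. by elimination or Cramer's rule, determinant = 219) gives (-3, -7, -9).

(-3, -7, -9)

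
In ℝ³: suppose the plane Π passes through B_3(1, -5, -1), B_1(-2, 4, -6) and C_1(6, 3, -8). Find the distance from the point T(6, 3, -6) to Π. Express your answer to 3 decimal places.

B_3B_1 = (-3, 9, -5), B_3C_1 = (5, 8, -7); a normal to Π is B_3B_1 × B_3C_1 = (-23, -46, -69).
Using B_3: Π has equation -23x - 46y - 69z = 276.
n·T − d = (-23)·(6) + (-46)·(3) + (-69)·(-6) − 276 = -138; |n| = √7406.
Distance = |-138| / √7406 = 138/√7406 ≈ 1.604.

1.604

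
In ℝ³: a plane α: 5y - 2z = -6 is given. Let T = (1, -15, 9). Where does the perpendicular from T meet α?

(1, 0, 3)

Foot = T − λn with λ = (n·T − d)/|n|² = (-93 − (-6))/29 = -3.
Foot = (1, -15, 9) − (-3)·(0, 5, -2) = (1, 0, 3).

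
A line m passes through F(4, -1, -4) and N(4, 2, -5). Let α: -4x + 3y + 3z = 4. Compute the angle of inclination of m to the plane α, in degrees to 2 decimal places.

18.99

A direction vector for m is N − F = (0, 3, -1).
sin θ = |n·v| / (|n||v|) = |6| / (√34 · √10) = 0.32540.
θ ≈ 18.99°.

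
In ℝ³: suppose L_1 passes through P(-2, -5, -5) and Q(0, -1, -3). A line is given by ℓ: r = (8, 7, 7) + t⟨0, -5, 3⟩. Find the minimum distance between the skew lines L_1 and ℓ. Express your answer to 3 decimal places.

A direction vector for L_1 is Q − P = (2, 4, 2).
Common perpendicular direction n = (2, 4, 2) × (0, -5, 3) = (22, -6, -10).
With w = (8, 7, 7) − (-2, -5, -5) = (10, 12, 12), w · n = 28.
Distance = |w · n| / |n| = |28| / √620 ≈ 1.125.

1.125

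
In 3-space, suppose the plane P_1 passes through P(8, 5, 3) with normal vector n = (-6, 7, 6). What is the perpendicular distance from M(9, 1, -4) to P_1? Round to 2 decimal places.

P_1: n·r = n·P gives -6x + 7y + 6z = 5.
n·M − d = (-6)·(9) + (7)·(1) + (6)·(-4) − 5 = -76; |n| = √121.
Distance = |-76| / √121 = 76/√121 ≈ 6.91.

6.91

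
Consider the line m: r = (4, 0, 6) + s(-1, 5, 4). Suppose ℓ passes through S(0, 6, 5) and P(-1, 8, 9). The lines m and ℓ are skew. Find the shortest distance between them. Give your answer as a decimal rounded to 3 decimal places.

A direction vector for ℓ is P − S = (-1, 2, 4).
Common perpendicular direction n = (-1, 5, 4) × (-1, 2, 4) = (12, 0, 3).
With w = (0, 6, 5) − (4, 0, 6) = (-4, 6, -1), w · n = -51.
Distance = |w · n| / |n| = |-51| / √153 ≈ 4.123.

4.123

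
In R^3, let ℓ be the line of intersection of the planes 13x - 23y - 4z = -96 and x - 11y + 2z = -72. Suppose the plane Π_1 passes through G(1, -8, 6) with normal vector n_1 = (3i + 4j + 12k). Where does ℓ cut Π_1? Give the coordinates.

Direction of ℓ: (13, -23, -4) × (1, -11, 2) = (-90, -30, -120).
A point on ℓ: solving the two plane equations with x = 11 gives (11, 9, 8).
Π_1: n_1·r = n_1·G gives 3x + 4y + 12z = 43.
Substitute r = (11, 9, 8) + t(-90, -30, -120) into the plane: 165 + (-1830)t = 43, so t = 1/15.
Intersection: (11, 9, 8) + (1/15)·(-90, -30, -120) = (5, 7, 0).

(5, 7, 0)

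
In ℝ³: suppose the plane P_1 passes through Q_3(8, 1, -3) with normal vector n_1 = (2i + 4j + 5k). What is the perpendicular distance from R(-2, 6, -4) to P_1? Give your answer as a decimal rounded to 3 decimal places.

P_1: n_1·r = n_1·Q_3 gives 2x + 4y + 5z = 5.
n·R − d = (2)·(-2) + (4)·(6) + (5)·(-4) − 5 = -5; |n| = √45.
Distance = |-5| / √45 = 5/√45 ≈ 0.745.

0.745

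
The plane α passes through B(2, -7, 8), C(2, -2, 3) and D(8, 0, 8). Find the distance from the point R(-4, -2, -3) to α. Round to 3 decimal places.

BC = (0, 5, -5), BD = (6, 7, 0); a normal to α is BC × BD = (35, -30, -30).
Using B: α has equation 35x - 30y - 30z = 40.
n·R − d = (35)·(-4) + (-30)·(-2) + (-30)·(-3) − 40 = -30; |n| = √3025.
Distance = |-30| / √3025 = 30/√3025 ≈ 0.545.

0.545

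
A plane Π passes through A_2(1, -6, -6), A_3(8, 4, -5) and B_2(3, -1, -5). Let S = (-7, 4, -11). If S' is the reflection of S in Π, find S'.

A_2A_3 = (7, 10, 1), A_2B_2 = (2, 5, 1); a normal to Π is A_2A_3 × A_2B_2 = (5, -5, 15).
Using A_2: Π has equation 5x - 5y + 15z = -55.
λ = (n·S − d)/|n|² = (-220 − (-55))/275 = -3/5.
Reflection = S − 2λn = (-7, 4, -11) − (-6/5)·(5, -5, 15) = (-1, -2, 7).

(-1, -2, 7)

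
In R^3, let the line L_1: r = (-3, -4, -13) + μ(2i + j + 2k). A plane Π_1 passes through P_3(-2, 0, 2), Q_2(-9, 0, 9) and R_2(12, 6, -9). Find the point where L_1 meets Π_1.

P_3Q_2 = (-7, 0, 7), P_3R_2 = (14, 6, -11); a normal to Π_1 is P_3Q_2 × P_3R_2 = (-42, 21, -42).
Using P_3: Π_1 has equation -42x + 21y - 42z = 0.
Substitute r = (-3, -4, -13) + t(2, 1, 2) into the plane: 588 + (-147)t = 0, so t = 4.
Intersection: (-3, -4, -13) + 4·(2, 1, 2) = (5, 0, -5).

(5, 0, -5)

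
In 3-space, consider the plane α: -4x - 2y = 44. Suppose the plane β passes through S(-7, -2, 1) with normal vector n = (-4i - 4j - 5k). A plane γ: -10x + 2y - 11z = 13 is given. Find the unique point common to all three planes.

(-8, -6, 5)

β: n·r = n·S gives -4x - 4y - 5z = 31.
Solving the 3×3 linear system -4x - 2y = 44, -4x - 4y - 5z = 31, -10x + 2y - 11z = 13 (e.g. by elimination or Cramer's rule, determinant = -228) gives (-8, -6, 5).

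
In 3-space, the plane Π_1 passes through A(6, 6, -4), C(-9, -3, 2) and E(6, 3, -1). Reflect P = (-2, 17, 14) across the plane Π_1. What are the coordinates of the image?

AC = (-15, -9, 6), AE = (0, -3, 3); a normal to Π_1 is AC × AE = (-9, 45, 45).
Using A: Π_1 has equation -9x + 45y + 45z = 36.
λ = (n·P − d)/|n|² = (1413 − 36)/4131 = 1/3.
Reflection = P − 2λn = (-2, 17, 14) − (2/3)·(-9, 45, 45) = (4, -13, -16).

(4, -13, -16)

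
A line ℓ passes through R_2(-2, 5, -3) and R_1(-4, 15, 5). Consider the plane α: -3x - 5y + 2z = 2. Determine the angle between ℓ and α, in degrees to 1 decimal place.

A direction vector for ℓ is R_1 − R_2 = (-2, 10, 8).
sin θ = |n·v| / (|n||v|) = |-28| / (√38 · √168) = 0.35044.
θ ≈ 20.5°.

20.5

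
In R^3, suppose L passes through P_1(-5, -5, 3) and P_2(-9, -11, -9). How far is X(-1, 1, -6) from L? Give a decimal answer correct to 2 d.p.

10.82

A direction vector for L is P_2 − P_1 = (-4, -6, -12).
Taking (-5, -5, 3) on L with direction v = (-4, -6, -12): w = X − (-5, -5, 3) = (4, 6, -9), and w × v = (-126, 84, 0).
Distance = |w × v| / |v| = √22932 / √196 ≈ 10.82.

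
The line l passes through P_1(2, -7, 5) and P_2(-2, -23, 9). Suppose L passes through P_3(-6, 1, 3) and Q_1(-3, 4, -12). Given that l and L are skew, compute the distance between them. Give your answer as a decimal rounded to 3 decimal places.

A direction vector for l is P_2 − P_1 = (-4, -16, 4).
A direction vector for L is Q_1 − P_3 = (3, 3, -15).
Common perpendicular direction n = (-4, -16, 4) × (3, 3, -15) = (228, -48, 36).
With w = (-6, 1, 3) − (2, -7, 5) = (-8, 8, -2), w · n = -2280.
Distance = |w · n| / |n| = |-2280| / √55584 ≈ 9.671.

9.671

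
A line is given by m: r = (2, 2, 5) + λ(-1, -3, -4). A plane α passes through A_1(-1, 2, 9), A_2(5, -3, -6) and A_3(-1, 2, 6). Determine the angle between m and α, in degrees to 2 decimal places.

35.28

A_1A_2 = (6, -5, -15), A_1A_3 = (0, 0, -3); a normal to α is A_1A_2 × A_1A_3 = (15, 18, 0).
Using A_1: α has equation 15x + 18y = 21.
sin θ = |n·v| / (|n||v|) = |-69| / (√549 · √26) = 0.57753.
θ ≈ 35.28°.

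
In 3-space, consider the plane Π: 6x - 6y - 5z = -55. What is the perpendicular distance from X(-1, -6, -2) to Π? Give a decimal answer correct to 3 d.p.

9.646

n·X − d = (6)·(-1) + (-6)·(-6) + (-5)·(-2) − (-55) = 95; |n| = √97.
Distance = |95| / √97 = 95/√97 ≈ 9.646.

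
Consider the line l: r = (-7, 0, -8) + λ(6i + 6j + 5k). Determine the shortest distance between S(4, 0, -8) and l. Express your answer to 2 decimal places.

Taking (-7, 0, -8) on l with direction v = (6, 6, 5): w = S − (-7, 0, -8) = (11, 0, 0), and w × v = (0, -55, 66).
Distance = |w × v| / |v| = √7381 / √97 ≈ 8.72.

8.72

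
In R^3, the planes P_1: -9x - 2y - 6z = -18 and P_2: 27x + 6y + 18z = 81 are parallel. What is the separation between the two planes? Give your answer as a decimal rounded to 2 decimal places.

0.82

Rescale P_2 by 1/(-3): -9x - 2y - 6z = -27. Then distance = |-18 − (-27)| / √121 ≈ 0.82.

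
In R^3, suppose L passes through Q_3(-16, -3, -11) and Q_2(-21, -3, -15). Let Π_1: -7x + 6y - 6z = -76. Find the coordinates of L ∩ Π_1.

A direction vector for L is Q_2 − Q_3 = (-5, 0, -4).
Substitute r = (-16, -3, -11) + t(-5, 0, -4) into the plane: 160 + 59t = -76, so t = -4.
Intersection: (-16, -3, -11) + (-4)·(-5, 0, -4) = (4, -3, 5).

(4, -3, 5)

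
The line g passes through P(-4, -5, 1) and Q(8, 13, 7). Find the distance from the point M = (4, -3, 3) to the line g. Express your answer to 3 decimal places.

A direction vector for g is Q − P = (12, 18, 6).
Taking (-4, -5, 1) on g with direction v = (12, 18, 6): w = M − (-4, -5, 1) = (8, 2, 2), and w × v = (-24, -24, 120).
Distance = |w × v| / |v| = √15552 / √504 ≈ 5.555.

5.555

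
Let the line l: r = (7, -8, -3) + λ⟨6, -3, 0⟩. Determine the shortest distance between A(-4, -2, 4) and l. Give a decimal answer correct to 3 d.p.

Taking (7, -8, -3) on l with direction v = (6, -3, 0): w = A − (7, -8, -3) = (-11, 6, 7), and w × v = (21, 42, -3).
Distance = |w × v| / |v| = √2214 / √45 ≈ 7.014.

7.014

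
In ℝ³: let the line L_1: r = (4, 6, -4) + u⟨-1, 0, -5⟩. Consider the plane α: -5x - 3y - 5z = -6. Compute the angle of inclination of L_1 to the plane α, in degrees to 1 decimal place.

50.0

sin θ = |n·v| / (|n||v|) = |30| / (√59 · √26) = 0.76596.
θ ≈ 50.0°.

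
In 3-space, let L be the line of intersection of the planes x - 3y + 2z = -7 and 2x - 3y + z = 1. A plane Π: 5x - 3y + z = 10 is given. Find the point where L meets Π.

(3, 0, -5)

Direction of L: (1, -3, 2) × (2, -3, 1) = (3, 3, 3).
A point on L: solving the two plane equations with x = -12 gives (-12, -15, -20).
Substitute r = (-12, -15, -20) + t(3, 3, 3) into the plane: -35 + 9t = 10, so t = 5.
Intersection: (-12, -15, -20) + 5·(3, 3, 3) = (3, 0, -5).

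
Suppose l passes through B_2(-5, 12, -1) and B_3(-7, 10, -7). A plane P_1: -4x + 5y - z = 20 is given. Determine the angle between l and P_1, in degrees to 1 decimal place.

5.3

A direction vector for l is B_3 − B_2 = (-2, -2, -6).
sin θ = |n·v| / (|n||v|) = |4| / (√42 · √44) = 0.09305.
θ ≈ 5.3°.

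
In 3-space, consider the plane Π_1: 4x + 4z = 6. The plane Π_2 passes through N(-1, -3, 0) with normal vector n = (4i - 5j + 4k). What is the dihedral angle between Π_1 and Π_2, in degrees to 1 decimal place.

41.5

Π_2: n·r = n·N gives 4x - 5y + 4z = 11.
cos θ = |n₁·n₂| / (|n₁||n₂|) = |32| / (√32 · √57).
θ = arccos(0.74927) ≈ 41.5°.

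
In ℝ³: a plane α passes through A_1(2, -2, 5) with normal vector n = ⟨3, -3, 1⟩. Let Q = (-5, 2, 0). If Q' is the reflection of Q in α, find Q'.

α: n·r = n·A_1 gives 3x - 3y + z = 17.
λ = (n·Q − d)/|n|² = (-21 − 17)/19 = -2.
Reflection = Q − 2λn = (-5, 2, 0) − (-4)·(3, -3, 1) = (7, -10, 4).

(7, -10, 4)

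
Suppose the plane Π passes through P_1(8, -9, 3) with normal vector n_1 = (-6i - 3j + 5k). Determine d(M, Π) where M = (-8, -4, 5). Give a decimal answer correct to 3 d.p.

10.877

Π: n_1·r = n_1·P_1 gives -6x - 3y + 5z = -6.
n·M − d = (-6)·(-8) + (-3)·(-4) + (5)·(5) − (-6) = 91; |n| = √70.
Distance = |91| / √70 = 91/√70 ≈ 10.877.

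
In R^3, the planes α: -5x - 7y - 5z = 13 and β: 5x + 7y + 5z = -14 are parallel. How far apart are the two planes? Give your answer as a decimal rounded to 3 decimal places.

0.101

Rescale β by 1/(-1): -5x - 7y - 5z = 14. Then distance = |13 − 14| / √99 ≈ 0.101.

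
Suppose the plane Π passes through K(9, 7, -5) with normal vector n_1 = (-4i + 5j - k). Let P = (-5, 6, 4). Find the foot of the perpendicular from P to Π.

Π: n_1·r = n_1·K gives -4x + 5y - z = 4.
Foot = P − λn with λ = (n·P − d)/|n|² = (46 − 4)/42 = 1.
Foot = (-5, 6, 4) − 1·(-4, 5, -1) = (-1, 1, 5).

(-1, 1, 5)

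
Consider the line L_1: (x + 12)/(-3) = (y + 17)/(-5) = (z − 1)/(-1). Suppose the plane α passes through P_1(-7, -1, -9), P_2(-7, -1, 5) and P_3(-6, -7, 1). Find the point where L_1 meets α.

L_1 has direction (-3, -5, -1) through (-12, -17, 1).
P_1P_2 = (0, 0, 14), P_1P_3 = (1, -6, 10); a normal to α is P_1P_2 × P_1P_3 = (84, 14, 0).
Using P_1: α has equation 84x + 14y = -602.
Substitute r = (-12, -17, 1) + t(-3, -5, -1) into the plane: -1246 + (-322)t = -602, so t = -2.
Intersection: (-12, -17, 1) + (-2)·(-3, -5, -1) = (-6, -7, 3).

(-6, -7, 3)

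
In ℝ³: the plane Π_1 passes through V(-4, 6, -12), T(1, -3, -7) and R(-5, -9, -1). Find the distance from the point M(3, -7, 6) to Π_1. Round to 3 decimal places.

VT = (5, -9, 5), VR = (-1, -15, 11); a normal to Π_1 is VT × VR = (-24, -60, -84).
Using V: Π_1 has equation -24x - 60y - 84z = 744.
n·M − d = (-24)·(3) + (-60)·(-7) + (-84)·(6) − 744 = -900; |n| = √11232.
Distance = |-900| / √11232 = 900/√11232 ≈ 8.492.

8.492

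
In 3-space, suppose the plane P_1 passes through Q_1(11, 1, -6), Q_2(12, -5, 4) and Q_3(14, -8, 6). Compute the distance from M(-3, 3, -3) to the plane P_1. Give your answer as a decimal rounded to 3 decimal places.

7.000

Q_1Q_2 = (1, -6, 10), Q_1Q_3 = (3, -9, 12); a normal to P_1 is Q_1Q_2 × Q_1Q_3 = (18, 18, 9).
Using Q_1: P_1 has equation 18x + 18y + 9z = 162.
n·M − d = (18)·(-3) + (18)·(3) + (9)·(-3) − 162 = -189; |n| = √729.
Distance = |-189| / √729 = 189/√729 ≈ 7.000.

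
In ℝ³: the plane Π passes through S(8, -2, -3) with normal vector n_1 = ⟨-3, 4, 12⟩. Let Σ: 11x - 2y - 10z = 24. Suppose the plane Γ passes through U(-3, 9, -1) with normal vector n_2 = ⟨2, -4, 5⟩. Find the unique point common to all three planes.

Π: n_1·r = n_1·S gives -3x + 4y + 12z = -68.
Γ: n_2·r = n_2·U gives 2x - 4y + 5z = -47.
Solving the 3×3 linear system -3x + 4y + 12z = -68, 11x - 2y - 10z = 24, 2x - 4y + 5z = -47 (e.g. by elimination or Cramer's rule, determinant = -630) gives (-4, 1, -7).

(-4, 1, -7)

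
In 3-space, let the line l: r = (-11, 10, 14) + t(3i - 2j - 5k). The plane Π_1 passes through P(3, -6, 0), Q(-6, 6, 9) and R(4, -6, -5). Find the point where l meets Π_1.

PQ = (-9, 12, 9), PR = (1, 0, -5); a normal to Π_1 is PQ × PR = (-60, -36, -12).
Using P: Π_1 has equation -60x - 36y - 12z = 36.
Substitute r = (-11, 10, 14) + t(3, -2, -5) into the plane: 132 + (-48)t = 36, so t = 2.
Intersection: (-11, 10, 14) + 2·(3, -2, -5) = (-5, 6, 4).

(-5, 6, 4)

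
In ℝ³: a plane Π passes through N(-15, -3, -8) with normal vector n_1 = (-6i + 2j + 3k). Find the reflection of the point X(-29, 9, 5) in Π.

(7, -3, -13)

Π: n_1·r = n_1·N gives -6x + 2y + 3z = 60.
λ = (n·X − d)/|n|² = (207 − 60)/49 = 3.
Reflection = X − 2λn = (-29, 9, 5) − 6·(-6, 2, 3) = (7, -3, -13).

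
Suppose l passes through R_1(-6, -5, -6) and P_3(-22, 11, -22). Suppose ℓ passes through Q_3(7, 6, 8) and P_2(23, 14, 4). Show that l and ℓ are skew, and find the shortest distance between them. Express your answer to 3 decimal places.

A direction vector for l is P_3 − R_1 = (-16, 16, -16).
A direction vector for ℓ is P_2 − Q_3 = (16, 8, -4).
Common perpendicular direction n = (-16, 16, -16) × (16, 8, -4) = (64, -320, -384).
With w = (7, 6, 8) − (-6, -5, -6) = (13, 11, 14), w · n = -8064.
Since n ≠ 0 the lines are not parallel, and w · n = -8064 ≠ 0 so they do not intersect; hence they are skew.
Distance = |w · n| / |n| = |-8064| / √253952 ≈ 16.002.

16.002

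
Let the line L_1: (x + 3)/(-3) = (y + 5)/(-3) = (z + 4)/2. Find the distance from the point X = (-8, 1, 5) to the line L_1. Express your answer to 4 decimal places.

L_1 has direction (-3, -3, 2) through (-3, -5, -4).
Taking (-3, -5, -4) on L_1 with direction v = (-3, -3, 2): w = X − (-3, -5, -4) = (-5, 6, 9), and w × v = (39, -17, 33).
Distance = |w × v| / |v| = √2899 / √22 ≈ 11.4792.

11.4792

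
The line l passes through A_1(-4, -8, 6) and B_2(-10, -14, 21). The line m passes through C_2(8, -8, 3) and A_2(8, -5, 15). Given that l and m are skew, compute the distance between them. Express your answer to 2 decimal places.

9.74

A direction vector for l is B_2 − A_1 = (-6, -6, 15).
A direction vector for m is A_2 − C_2 = (0, 3, 12).
Common perpendicular direction n = (-6, -6, 15) × (0, 3, 12) = (-117, 72, -18).
With w = (8, -8, 3) − (-4, -8, 6) = (12, 0, -3), w · n = -1350.
Distance = |w · n| / |n| = |-1350| / √19197 ≈ 9.74.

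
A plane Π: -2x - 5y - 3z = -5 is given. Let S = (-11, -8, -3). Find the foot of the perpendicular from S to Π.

Foot = S − λn with λ = (n·S − d)/|n|² = (71 − (-5))/38 = 2.
Foot = (-11, -8, -3) − 2·(-2, -5, -3) = (-7, 2, 3).

(-7, 2, 3)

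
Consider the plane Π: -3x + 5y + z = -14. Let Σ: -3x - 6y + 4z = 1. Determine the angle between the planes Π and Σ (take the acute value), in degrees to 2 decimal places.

68.41

cos θ = |n₁·n₂| / (|n₁||n₂|) = |-17| / (√35 · √61).
θ = arccos(0.36792) ≈ 68.41°.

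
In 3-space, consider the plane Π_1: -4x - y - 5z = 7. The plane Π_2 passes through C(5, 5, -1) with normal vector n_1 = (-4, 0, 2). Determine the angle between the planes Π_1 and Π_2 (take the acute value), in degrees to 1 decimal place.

78.1

Π_2: n_1·r = n_1·C gives -4x + 2z = -22.
cos θ = |n₁·n₂| / (|n₁||n₂|) = |6| / (√42 · √20).
θ = arccos(0.20702) ≈ 78.1°.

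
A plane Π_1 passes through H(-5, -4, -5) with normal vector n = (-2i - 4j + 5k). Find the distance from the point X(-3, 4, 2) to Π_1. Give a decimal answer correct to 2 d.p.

Π_1: n·r = n·H gives -2x - 4y + 5z = 1.
n·X − d = (-2)·(-3) + (-4)·(4) + (5)·(2) − 1 = -1; |n| = √45.
Distance = |-1| / √45 = 1/√45 ≈ 0.15.

0.15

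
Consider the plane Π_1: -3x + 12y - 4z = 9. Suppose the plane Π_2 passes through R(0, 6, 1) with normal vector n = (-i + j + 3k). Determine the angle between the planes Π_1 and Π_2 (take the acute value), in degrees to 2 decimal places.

86.01

Π_2: n·r = n·R gives -x + y + 3z = 9.
cos θ = |n₁·n₂| / (|n₁||n₂|) = |3| / (√169 · √11).
θ = arccos(0.06958) ≈ 86.01°.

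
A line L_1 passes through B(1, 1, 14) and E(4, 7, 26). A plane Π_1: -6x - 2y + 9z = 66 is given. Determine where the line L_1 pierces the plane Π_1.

(-1, -3, 6)

A direction vector for L_1 is E − B = (3, 6, 12).
Substitute r = (1, 1, 14) + t(3, 6, 12) into the plane: 118 + 78t = 66, so t = -2/3.
Intersection: (1, 1, 14) + (-2/3)·(3, 6, 12) = (-1, -3, 6).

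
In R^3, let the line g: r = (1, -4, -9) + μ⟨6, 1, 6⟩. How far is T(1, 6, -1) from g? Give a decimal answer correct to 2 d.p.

10.86

Taking (1, -4, -9) on g with direction v = (6, 1, 6): w = T − (1, -4, -9) = (0, 10, 8), and w × v = (52, 48, -60).
Distance = |w × v| / |v| = √8608 / √73 ≈ 10.86.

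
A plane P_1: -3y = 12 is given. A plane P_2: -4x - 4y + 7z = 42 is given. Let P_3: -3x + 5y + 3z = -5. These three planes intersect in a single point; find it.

Solving the 3×3 linear system -3y = 12, -4x - 4y + 7z = 42, -3x + 5y + 3z = -5 (e.g. by elimination or Cramer's rule, determinant = 27) gives (-3, -4, 2).

(-3, -4, 2)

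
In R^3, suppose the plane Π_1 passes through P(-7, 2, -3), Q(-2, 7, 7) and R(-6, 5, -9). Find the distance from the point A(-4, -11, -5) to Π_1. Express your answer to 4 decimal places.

9.8900

PQ = (5, 5, 10), PR = (1, 3, -6); a normal to Π_1 is PQ × PR = (-60, 40, 10).
Using P: Π_1 has equation -60x + 40y + 10z = 470.
n·A − d = (-60)·(-4) + (40)·(-11) + (10)·(-5) − 470 = -720; |n| = √5300.
Distance = |-720| / √5300 = 720/√5300 ≈ 9.8900.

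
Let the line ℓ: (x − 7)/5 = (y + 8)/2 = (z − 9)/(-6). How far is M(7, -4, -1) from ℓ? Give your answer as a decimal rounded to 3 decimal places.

6.698

ℓ has direction (5, 2, -6) through (7, -8, 9).
Taking (7, -8, 9) on ℓ with direction v = (5, 2, -6): w = M − (7, -8, 9) = (0, 4, -10), and w × v = (-4, -50, -20).
Distance = |w × v| / |v| = √2916 / √65 ≈ 6.698.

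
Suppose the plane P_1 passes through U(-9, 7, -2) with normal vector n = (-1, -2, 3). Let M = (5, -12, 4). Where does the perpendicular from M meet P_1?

(8, -6, -5)

P_1: n·r = n·U gives -x - 2y + 3z = -11.
Foot = M − λn with λ = (n·M − d)/|n|² = (31 − (-11))/14 = 3.
Foot = (5, -12, 4) − 3·(-1, -2, 3) = (8, -6, -5).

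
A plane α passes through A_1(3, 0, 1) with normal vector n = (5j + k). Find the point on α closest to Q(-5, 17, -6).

(-5, 2, -9)

α: n·r = n·A_1 gives 5y + z = 1.
Foot = Q − λn with λ = (n·Q − d)/|n|² = (79 − 1)/26 = 3.
Foot = (-5, 17, -6) − 3·(0, 5, 1) = (-5, 2, -9).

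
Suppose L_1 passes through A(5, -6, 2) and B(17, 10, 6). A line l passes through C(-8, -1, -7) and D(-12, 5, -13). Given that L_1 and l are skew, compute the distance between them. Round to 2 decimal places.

A direction vector for L_1 is B − A = (12, 16, 4).
A direction vector for l is D − C = (-4, 6, -6).
Common perpendicular direction n = (12, 16, 4) × (-4, 6, -6) = (-120, 56, 136).
With w = (-8, -1, -7) − (5, -6, 2) = (-13, 5, -9), w · n = 616.
Distance = |w · n| / |n| = |616| / √36032 ≈ 3.25.

3.25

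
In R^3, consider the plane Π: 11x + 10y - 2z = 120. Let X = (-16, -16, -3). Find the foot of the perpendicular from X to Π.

(6, 4, -7)

Foot = X − λn with λ = (n·X − d)/|n|² = (-330 − 120)/225 = -2.
Foot = (-16, -16, -3) − (-2)·(11, 10, -2) = (6, 4, -7).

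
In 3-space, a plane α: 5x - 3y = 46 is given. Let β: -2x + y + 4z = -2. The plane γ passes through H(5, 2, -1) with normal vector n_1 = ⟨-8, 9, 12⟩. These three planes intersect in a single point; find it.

γ: n_1·r = n_1·H gives -8x + 9y + 12z = -34.
Solving the 3×3 linear system 5x - 3y = 46, -2x + y + 4z = -2, -8x + 9y + 12z = -34 (e.g. by elimination or Cramer's rule, determinant = -96) gives (8, -2, 4).

(8, -2, 4)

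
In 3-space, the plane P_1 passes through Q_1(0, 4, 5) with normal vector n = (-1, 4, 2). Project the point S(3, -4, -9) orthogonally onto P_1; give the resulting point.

P_1: n·r = n·Q_1 gives -x + 4y + 2z = 26.
Foot = S − λn with λ = (n·S − d)/|n|² = (-37 − 26)/21 = -3.
Foot = (3, -4, -9) − (-3)·(-1, 4, 2) = (0, 8, -3).

(0, 8, -3)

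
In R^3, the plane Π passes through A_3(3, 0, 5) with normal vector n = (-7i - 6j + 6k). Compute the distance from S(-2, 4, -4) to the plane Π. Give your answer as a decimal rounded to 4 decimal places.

Π: n·r = n·A_3 gives -7x - 6y + 6z = 9.
n·S − d = (-7)·(-2) + (-6)·(4) + (6)·(-4) − 9 = -43; |n| = √121.
Distance = |-43| / √121 = 43/√121 ≈ 3.9091.

3.9091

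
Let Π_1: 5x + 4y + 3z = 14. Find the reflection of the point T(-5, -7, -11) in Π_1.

λ = (n·T − d)/|n|² = (-86 − 14)/50 = -2.
Reflection = T − 2λn = (-5, -7, -11) − (-4)·(5, 4, 3) = (15, 9, 1).

(15, 9, 1)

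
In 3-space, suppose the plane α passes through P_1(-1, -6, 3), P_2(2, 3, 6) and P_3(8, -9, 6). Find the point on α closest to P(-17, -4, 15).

P_1P_2 = (3, 9, 3), P_1P_3 = (9, -3, 3); a normal to α is P_1P_2 × P_1P_3 = (36, 18, -90).
Using P_1: α has equation 36x + 18y - 90z = -414.
Foot = P − λn with λ = (n·P − d)/|n|² = (-2034 − (-414))/9720 = -1/6.
Foot = (-17, -4, 15) − (-1/6)·(36, 18, -90) = (-11, -1, 0).

(-11, -1, 0)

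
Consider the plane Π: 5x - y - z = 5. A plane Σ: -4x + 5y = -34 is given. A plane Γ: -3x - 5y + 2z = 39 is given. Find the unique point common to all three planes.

Solving the 3×3 linear system 5x - y - z = 5, -4x + 5y = -34, -3x - 5y + 2z = 39 (e.g. by elimination or Cramer's rule, determinant = 7) gives (1, -6, 6).

(1, -6, 6)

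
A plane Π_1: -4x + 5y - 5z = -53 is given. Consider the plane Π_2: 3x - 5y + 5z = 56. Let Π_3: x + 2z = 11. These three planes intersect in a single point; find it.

Solving the 3×3 linear system -4x + 5y - 5z = -53, 3x - 5y + 5z = 56, x + 2z = 11 (e.g. by elimination or Cramer's rule, determinant = 10) gives (-3, -6, 7).

(-3, -6, 7)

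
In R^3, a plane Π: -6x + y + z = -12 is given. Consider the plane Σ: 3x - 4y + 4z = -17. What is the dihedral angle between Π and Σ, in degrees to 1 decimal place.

62.9

cos θ = |n₁·n₂| / (|n₁||n₂|) = |-18| / (√38 · √41).
θ = arccos(0.45603) ≈ 62.9°.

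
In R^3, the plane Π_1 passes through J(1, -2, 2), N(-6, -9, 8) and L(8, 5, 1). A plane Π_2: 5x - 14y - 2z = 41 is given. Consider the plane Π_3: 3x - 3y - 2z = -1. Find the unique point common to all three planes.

(-1, -4, 5)

JN = (-7, -7, 6), JL = (7, 7, -1); a normal to Π_1 is JN × JL = (-35, 35, 0).
Using J: Π_1 has equation -35x + 35y = -105.
Solving the 3×3 linear system -35x + 35y = -105, 5x - 14y - 2z = 41, 3x - 3y - 2z = -1 (e.g. by elimination or Cramer's rule, determinant = -630) gives (-1, -4, 5).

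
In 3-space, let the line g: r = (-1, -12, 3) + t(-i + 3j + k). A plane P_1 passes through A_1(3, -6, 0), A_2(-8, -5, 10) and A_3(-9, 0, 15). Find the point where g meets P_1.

A_1A_2 = (-11, 1, 10), A_1A_3 = (-12, 6, 15); a normal to P_1 is A_1A_2 × A_1A_3 = (-45, 45, -54).
Using A_1: P_1 has equation -45x + 45y - 54z = -405.
Substitute r = (-1, -12, 3) + t(-1, 3, 1) into the plane: -657 + 126t = -405, so t = 2.
Intersection: (-1, -12, 3) + 2·(-1, 3, 1) = (-3, -6, 5).

(-3, -6, 5)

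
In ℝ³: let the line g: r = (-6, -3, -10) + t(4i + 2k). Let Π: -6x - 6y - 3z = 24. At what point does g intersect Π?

(2, -3, -6)

Substitute r = (-6, -3, -10) + t(4, 0, 2) into the plane: 84 + (-30)t = 24, so t = 2.
Intersection: (-6, -3, -10) + 2·(4, 0, 2) = (2, -3, -6).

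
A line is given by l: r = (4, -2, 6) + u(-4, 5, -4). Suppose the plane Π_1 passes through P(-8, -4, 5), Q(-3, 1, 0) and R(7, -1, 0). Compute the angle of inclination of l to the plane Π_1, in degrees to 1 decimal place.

2.9

PQ = (5, 5, -5), PR = (15, 3, -5); a normal to Π_1 is PQ × PR = (-10, -50, -60).
Using P: Π_1 has equation -10x - 50y - 60z = -20.
sin θ = |n·v| / (|n||v|) = |30| / (√6200 · √57) = 0.05046.
θ ≈ 2.9°.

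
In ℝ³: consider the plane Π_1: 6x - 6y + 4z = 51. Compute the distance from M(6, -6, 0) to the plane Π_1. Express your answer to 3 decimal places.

n·M − d = (6)·(6) + (-6)·(-6) + (4)·(0) − 51 = 21; |n| = √88.
Distance = |21| / √88 = 21/√88 ≈ 2.239.

2.239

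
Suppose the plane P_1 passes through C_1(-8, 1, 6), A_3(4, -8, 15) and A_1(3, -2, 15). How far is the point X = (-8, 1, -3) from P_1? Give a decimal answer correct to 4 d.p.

6.7935

C_1A_3 = (12, -9, 9), C_1A_1 = (11, -3, 9); a normal to P_1 is C_1A_3 × C_1A_1 = (-54, -9, 63).
Using C_1: P_1 has equation -54x - 9y + 63z = 801.
n·X − d = (-54)·(-8) + (-9)·(1) + (63)·(-3) − 801 = -567; |n| = √6966.
Distance = |-567| / √6966 = 567/√6966 ≈ 6.7935.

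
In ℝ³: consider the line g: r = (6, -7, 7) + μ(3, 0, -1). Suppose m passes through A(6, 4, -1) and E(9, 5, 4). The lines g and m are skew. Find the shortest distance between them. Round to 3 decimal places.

A direction vector for m is E − A = (3, 1, 5).
Common perpendicular direction n = (3, 0, -1) × (3, 1, 5) = (1, -18, 3).
With w = (6, 4, -1) − (6, -7, 7) = (0, 11, -8), w · n = -222.
Distance = |w · n| / |n| = |-222| / √334 ≈ 12.147.

12.147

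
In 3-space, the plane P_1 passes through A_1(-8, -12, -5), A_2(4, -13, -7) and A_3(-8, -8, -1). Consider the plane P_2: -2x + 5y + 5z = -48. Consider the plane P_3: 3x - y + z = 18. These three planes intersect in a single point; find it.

(4, -7, -1)

A_1A_2 = (12, -1, -2), A_1A_3 = (0, 4, 4); a normal to P_1 is A_1A_2 × A_1A_3 = (4, -48, 48).
Using A_1: P_1 has equation 4x - 48y + 48z = 304.
Solving the 3×3 linear system 4x - 48y + 48z = 304, -2x + 5y + 5z = -48, 3x - y + z = 18 (e.g. by elimination or Cramer's rule, determinant = -1400) gives (4, -7, -1).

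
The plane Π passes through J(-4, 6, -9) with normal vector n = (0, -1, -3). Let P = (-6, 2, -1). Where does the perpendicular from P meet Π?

Π: n·r = n·J gives -y - 3z = 21.
Foot = P − λn with λ = (n·P − d)/|n|² = (1 − 21)/10 = -2.
Foot = (-6, 2, -1) − (-2)·(0, -1, -3) = (-6, 0, -7).

(-6, 0, -7)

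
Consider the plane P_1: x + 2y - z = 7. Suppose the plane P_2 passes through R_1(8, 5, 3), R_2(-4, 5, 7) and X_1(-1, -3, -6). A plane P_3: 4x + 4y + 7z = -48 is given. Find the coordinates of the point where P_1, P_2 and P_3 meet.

(5, -3, -8)

R_1R_2 = (-12, 0, 4), R_1X_1 = (-9, -8, -9); a normal to P_2 is R_1R_2 × R_1X_1 = (32, -144, 96).
Using R_1: P_2 has equation 32x - 144y + 96z = -176.
Solving the 3×3 linear system x + 2y - z = 7, 32x - 144y + 96z = -176, 4x + 4y + 7z = -48 (e.g. by elimination or Cramer's rule, determinant = -1776) gives (5, -3, -8).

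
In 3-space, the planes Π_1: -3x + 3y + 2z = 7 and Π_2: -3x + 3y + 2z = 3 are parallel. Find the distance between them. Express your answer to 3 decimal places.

0.853

Same normal n = (-3, 3, 2) with |n| = √22; distance = |7 − 3| / |n| = 4/√22 ≈ 0.853.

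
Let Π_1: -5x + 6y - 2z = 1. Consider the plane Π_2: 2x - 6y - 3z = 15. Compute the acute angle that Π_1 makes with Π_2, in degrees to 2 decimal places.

44.87

cos θ = |n₁·n₂| / (|n₁||n₂|) = |-40| / (√65 · √49).
θ = arccos(0.70877) ≈ 44.87°.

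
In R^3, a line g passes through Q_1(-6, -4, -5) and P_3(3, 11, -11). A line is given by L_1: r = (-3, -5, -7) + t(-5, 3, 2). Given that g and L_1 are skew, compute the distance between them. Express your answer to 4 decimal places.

0.6351

A direction vector for g is P_3 − Q_1 = (9, 15, -6).
Common perpendicular direction n = (9, 15, -6) × (-5, 3, 2) = (48, 12, 102).
With w = (-3, -5, -7) − (-6, -4, -5) = (3, -1, -2), w · n = -72.
Distance = |w · n| / |n| = |-72| / √12852 ≈ 0.6351.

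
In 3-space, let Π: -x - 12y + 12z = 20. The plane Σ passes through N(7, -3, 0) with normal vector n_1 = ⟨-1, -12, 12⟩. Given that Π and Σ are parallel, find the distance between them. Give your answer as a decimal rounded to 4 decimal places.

0.5294

Σ: n_1·r = n_1·N gives -x - 12y + 12z = 29.
Same normal n = (-1, -12, 12) with |n| = √289; distance = |20 − 29| / |n| = 9/√289 ≈ 0.5294.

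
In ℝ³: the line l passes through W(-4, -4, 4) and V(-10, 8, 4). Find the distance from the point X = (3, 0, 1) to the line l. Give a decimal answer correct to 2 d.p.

A direction vector for l is V − W = (-6, 12, 0).
Taking (-4, -4, 4) on l with direction v = (-6, 12, 0): w = X − (-4, -4, 4) = (7, 4, -3), and w × v = (36, 18, 108).
Distance = |w × v| / |v| = √13284 / √180 ≈ 8.59.

8.59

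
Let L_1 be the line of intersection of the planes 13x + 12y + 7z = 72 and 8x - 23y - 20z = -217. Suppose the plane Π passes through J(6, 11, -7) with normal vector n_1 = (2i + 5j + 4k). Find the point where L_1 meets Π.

(-2, 7, 2)

Direction of L_1: (13, 12, 7) × (8, -23, -20) = (-79, 316, -395).
A point on L_1: solving the two plane equations with x = -1 gives (-1, 3, 7).
Π: n_1·r = n_1·J gives 2x + 5y + 4z = 39.
Substitute r = (-1, 3, 7) + t(-79, 316, -395) into the plane: 41 + (-158)t = 39, so t = 1/79.
Intersection: (-1, 3, 7) + (1/79)·(-79, 316, -395) = (-2, 7, 2).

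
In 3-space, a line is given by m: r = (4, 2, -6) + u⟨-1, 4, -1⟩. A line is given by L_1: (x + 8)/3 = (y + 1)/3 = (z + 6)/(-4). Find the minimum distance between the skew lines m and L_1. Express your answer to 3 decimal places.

L_1 has direction (3, 3, -4) through (-8, -1, -6).
Common perpendicular direction n = (-1, 4, -1) × (3, 3, -4) = (-13, -7, -15).
With w = (-8, -1, -6) − (4, 2, -6) = (-12, -3, 0), w · n = 177.
Distance = |w · n| / |n| = |177| / √443 ≈ 8.410.

8.410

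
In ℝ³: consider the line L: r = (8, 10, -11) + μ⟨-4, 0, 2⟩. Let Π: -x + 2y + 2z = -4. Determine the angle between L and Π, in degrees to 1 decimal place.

sin θ = |n·v| / (|n||v|) = |8| / (√9 · √20) = 0.59628.
θ ≈ 36.6°.

36.6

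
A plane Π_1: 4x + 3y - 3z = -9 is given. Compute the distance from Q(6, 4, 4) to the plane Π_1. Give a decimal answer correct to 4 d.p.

5.6595

n·Q − d = (4)·(6) + (3)·(4) + (-3)·(4) − (-9) = 33; |n| = √34.
Distance = |33| / √34 = 33/√34 ≈ 5.6595.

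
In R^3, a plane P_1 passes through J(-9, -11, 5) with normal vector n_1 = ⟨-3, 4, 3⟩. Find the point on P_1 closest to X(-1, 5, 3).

(2, 1, 0)

P_1: n_1·r = n_1·J gives -3x + 4y + 3z = -2.
Foot = X − λn with λ = (n·X − d)/|n|² = (32 − (-2))/34 = 1.
Foot = (-1, 5, 3) − 1·(-3, 4, 3) = (2, 1, 0).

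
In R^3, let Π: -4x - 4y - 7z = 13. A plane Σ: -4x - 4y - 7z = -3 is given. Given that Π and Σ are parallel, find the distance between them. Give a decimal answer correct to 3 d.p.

Same normal n = (-4, -4, -7) with |n| = √81; distance = |13 − (-3)| / |n| = 16/√81 ≈ 1.778.

1.778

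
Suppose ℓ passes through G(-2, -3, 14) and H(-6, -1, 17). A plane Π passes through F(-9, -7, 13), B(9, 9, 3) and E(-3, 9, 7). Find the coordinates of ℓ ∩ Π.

A direction vector for ℓ is H − G = (-4, 2, 3).
FB = (18, 16, -10), FE = (6, 16, -6); a normal to Π is FB × FE = (64, 48, 192).
Using F: Π has equation 64x + 48y + 192z = 1584.
Substitute r = (-2, -3, 14) + t(-4, 2, 3) into the plane: 2416 + 416t = 1584, so t = -2.
Intersection: (-2, -3, 14) + (-2)·(-4, 2, 3) = (6, -7, 8).

(6, -7, 8)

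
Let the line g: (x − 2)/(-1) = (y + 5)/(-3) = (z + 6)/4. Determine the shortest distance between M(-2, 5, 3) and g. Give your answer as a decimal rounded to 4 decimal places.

g has direction (-1, -3, 4) through (2, -5, -6).
Taking (2, -5, -6) on g with direction v = (-1, -3, 4): w = M − (2, -5, -6) = (-4, 10, 9), and w × v = (67, 7, 22).
Distance = |w × v| / |v| = √5022 / √26 ≈ 13.8980.

13.8980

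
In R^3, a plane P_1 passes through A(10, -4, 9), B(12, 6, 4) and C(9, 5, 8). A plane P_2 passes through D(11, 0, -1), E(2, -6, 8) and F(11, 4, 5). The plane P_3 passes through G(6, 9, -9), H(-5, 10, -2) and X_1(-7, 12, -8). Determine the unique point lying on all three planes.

AB = (2, 10, -5), AC = (-1, 9, -1); a normal to P_1 is AB × AC = (35, 7, 28).
Using A: P_1 has equation 35x + 7y + 28z = 574.
DE = (-9, -6, 9), DF = (0, 4, 6); a normal to P_2 is DE × DF = (-72, 54, -36).
Using D: P_2 has equation -72x + 54y - 36z = -756.
GH = (-11, 1, 7), GX_1 = (-13, 3, 1); a normal to P_3 is GH × GX_1 = (-20, -80, -20).
Using G: P_3 has equation -20x - 80y - 20z = -660.
Solving the 3×3 linear system 35x + 7y + 28z = 574, -72x + 54y - 36z = -756, -20x - 80y - 20z = -660 (e.g. by elimination or Cramer's rule, determinant = 47880) gives (10, 4, 7).

(10, 4, 7)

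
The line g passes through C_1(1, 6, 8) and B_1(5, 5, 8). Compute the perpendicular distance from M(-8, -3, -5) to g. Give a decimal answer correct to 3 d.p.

A direction vector for g is B_1 − C_1 = (4, -1, 0).
Taking (1, 6, 8) on g with direction v = (4, -1, 0): w = M − (1, 6, 8) = (-9, -9, -13), and w × v = (-13, -52, 45).
Distance = |w × v| / |v| = √4898 / √17 ≈ 16.974.

16.974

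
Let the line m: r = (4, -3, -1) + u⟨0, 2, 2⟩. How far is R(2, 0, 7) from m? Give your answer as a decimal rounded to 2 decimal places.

Taking (4, -3, -1) on m with direction v = (0, 2, 2): w = R − (4, -3, -1) = (-2, 3, 8), and w × v = (-10, 4, -4).
Distance = |w × v| / |v| = √132 / √8 ≈ 4.06.

4.06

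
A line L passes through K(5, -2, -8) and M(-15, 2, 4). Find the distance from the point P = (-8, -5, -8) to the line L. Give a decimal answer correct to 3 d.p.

A direction vector for L is M − K = (-20, 4, 12).
Taking (5, -2, -8) on L with direction v = (-20, 4, 12): w = P − (5, -2, -8) = (-13, -3, 0), and w × v = (-36, 156, -112).
Distance = |w × v| / |v| = √38176 / √560 ≈ 8.257.

8.257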